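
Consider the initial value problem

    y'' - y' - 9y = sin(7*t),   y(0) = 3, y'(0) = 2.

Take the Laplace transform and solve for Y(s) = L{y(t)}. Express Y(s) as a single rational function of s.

Apply the Laplace transform to the equation.
Using L{y''} = s^2 Y - s·y(0) - y'(0) and L{y'} = sY - y(0), with y(0) = 3, y'(0) = 2, the left side becomes (s^2 - s - 9)Y - (3*s - 1).
The right side is L{sin(7*t)} = 7/(s^2 + 49).
So (s^2 - s - 9)Y = 7/(s^2 + 49) + (3*s - 1).
Solve for Y(s) and write it as one ratio of polynomials.

Y(s) = (3*s^3 - s^2 + 147*s - 42)/(s^4 - s^3 + 40*s^2 - 49*s - 441)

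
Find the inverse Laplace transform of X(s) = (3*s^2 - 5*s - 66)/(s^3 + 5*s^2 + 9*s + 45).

Factor the denominator: s^3 + 5*s^2 + 9*s + 45 = (s + 5)*(s^2 + 9).
Partial fraction decomposition gives [1/(s + 5)] + [2*s/(s^2 + 9)] + [-15/(s^2 + 9)].
Invert each term: 1/(s + 5) ↔ e^(-5t); 2·s/(s^2 + 9) ↔ 2cos(3t); -5·3/(s^2 + 9) ↔ -5sin(3t).

-5*sin(3*t) + 2*cos(3*t) + exp(-5*t)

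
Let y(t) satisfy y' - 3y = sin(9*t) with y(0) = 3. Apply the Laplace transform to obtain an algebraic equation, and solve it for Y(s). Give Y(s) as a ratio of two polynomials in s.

Laplace-transform each side.
Using L{y'} = sY - y(0) = sY - 3, the left side becomes (s - 3)Y - (3).
The right side is L{sin(9*t)} = 9/(s^2 + 81).
So (s - 3)Y = 9/(s^2 + 81) + (3).
Solve for Y(s) and write it as one ratio of polynomials.

Y(s) = (3*s^2 + 252)/(s^3 - 3*s^2 + 81*s - 243)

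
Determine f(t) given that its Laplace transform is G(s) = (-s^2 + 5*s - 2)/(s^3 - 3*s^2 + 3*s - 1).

f(t) = t^2*exp(t) + 3*t*exp(t) - exp(t)

Factor the denominator: s^3 - 3*s^2 + 3*s - 1 = (s - 1)^3.
Partial fraction decomposition gives [-1/(s - 1)] + [3/(s - 1)^2] + [2/(s - 1)^3].
Invert each term: -1/(s - 1) ↔ -e^(t); 3/(s - 1)^2 ↔ 3t·e^(t); 2/(s - 1)^3 ↔ (1)t^2·e^(t).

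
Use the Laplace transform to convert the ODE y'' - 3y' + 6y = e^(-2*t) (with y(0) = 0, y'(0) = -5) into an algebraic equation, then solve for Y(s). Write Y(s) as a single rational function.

Transform both sides with L{·}.
With L{y''} = s^2 Y - s·y(0) - y'(0) and L{y'} = sY - y(0), with y(0) = 0, y'(0) = -5: the LHS transforms to (s^2 - 3*s + 6)Y - (-5).
The right side is L{e^(-2*t)} = 1/(s + 2).
So (s^2 - 3*s + 6)Y = 1/(s + 2) + (-5).
Isolate Y and clear denominators.

Y(s) = (-5*s - 9)/(s^3 - s^2 + 12)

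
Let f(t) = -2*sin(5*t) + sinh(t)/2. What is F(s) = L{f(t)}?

The transform is linear, so treat each term independently.
(1/2)·[L{sinh(t)} = 1/(s^2 - 1)]; (-2)·[L{sin(5t)} = 5/(s^2 + 25)].

F(s) = -10/(s^2 + 25) + 1/(2*(s^2 - 1))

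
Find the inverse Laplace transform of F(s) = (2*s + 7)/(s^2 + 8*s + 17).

-exp(-4*t)*sin(t) + 2*exp(-4*t)*cos(t)

Complete the square in the denominator: s^2 + 8*s + 17 = (s + 4)^2 + 1^2.
Split the numerator to match: 2*s + 7 = 2·(s + 4) - 1·1.
Invert each term: 2·(s + 4)/((s + 4)^2 + 1) ↔ 2e^(-4t)cos(t); -1·1/((s + 4)^2 + 1) ↔ -e^(-4t)sin(t).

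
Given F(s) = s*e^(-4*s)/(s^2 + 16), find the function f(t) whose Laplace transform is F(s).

The factor e^(-4s) signals a time shift by c = 4 (second shifting theorem).
L{cos(4t)} = s/(s^2 + 16), so L^-1{s/(s^2 + 16)} = cos(4*t).
Hence the inverse is u(t - 4) times that function evaluated at t - 4.

f(t) = Heaviside(t - 4)*(cos(4*t - 16))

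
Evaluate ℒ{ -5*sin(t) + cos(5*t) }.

By linearity of the Laplace transform, transform each term separately.
L{cos(5t)} = s/(s^2 + 25); (-5)·[L{sin(t)} = 1/(s^2 + 1)].

s/(s^2 + 25) - 5/(s^2 + 1)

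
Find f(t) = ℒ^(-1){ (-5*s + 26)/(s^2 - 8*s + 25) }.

f(t) = 2*exp(4*t)*sin(3*t) - 5*exp(4*t)*cos(3*t)

Complete the square in the denominator: s^2 - 8*s + 25 = (s - 4)^2 + 3^2.
Split the numerator to match: -5*s + 26 = -5·(s - 4) + 2·3.
Invert each term: -5·(s - 4)/((s - 4)^2 + 9) ↔ -5e^(4t)cos(3t); 2·3/((s - 4)^2 + 9) ↔ 2e^(4t)sin(3t).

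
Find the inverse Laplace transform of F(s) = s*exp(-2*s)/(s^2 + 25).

Heaviside(t - 2)*(cos(5*t - 10))

The factor e^(-2s) signals a time shift by c = 2 (second shifting theorem).
L{cos(5t)} = s/(s^2 + 25), so L^-1{s/(s^2 + 25)} = cos(5*t).
Hence the inverse is u(t - 2) times that function evaluated at t - 2.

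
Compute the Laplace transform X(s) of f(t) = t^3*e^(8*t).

L{t^3} = 3!/s^4 = 6/s^4.
By the first shifting theorem, multiplying by e^(8t) replaces s with s - 8.

X(s) = 6/(s - 8)^4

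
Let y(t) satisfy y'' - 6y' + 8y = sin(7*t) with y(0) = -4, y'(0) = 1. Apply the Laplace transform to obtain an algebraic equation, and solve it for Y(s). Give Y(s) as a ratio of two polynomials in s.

Y(s) = (-4*s^3 + 25*s^2 - 196*s + 1232)/(s^4 - 6*s^3 + 57*s^2 - 294*s + 392)

Take the Laplace transform of both sides.
The derivative rules (L{y''} = s^2 Y - s·y(0) - y'(0) and L{y'} = sY - y(0), with y(0) = -4, y'(0) = 1) turn the left side into (s^2 - 6*s + 8)Y - (-4*s + 25).
The right side is L{sin(7*t)} = 7/(s^2 + 49).
So (s^2 - 6*s + 8)Y = 7/(s^2 + 49) + (-4*s + 25).
Divide through and combine into a single rational function.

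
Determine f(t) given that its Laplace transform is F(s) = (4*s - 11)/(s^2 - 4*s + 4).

f(t) = -3*t*exp(2*t) + 4*exp(2*t)

Factor the denominator: s^2 - 4*s + 4 = (s - 2)^2.
Partial fraction decomposition gives [4/(s - 2)] + [-3/(s - 2)^2].
Invert each term: 4/(s - 2) ↔ 4e^(2t); -3/(s - 2)^2 ↔ -3t·e^(2t).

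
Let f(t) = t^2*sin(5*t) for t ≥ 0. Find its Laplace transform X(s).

L{sin(5t)} = 5/(s^2 + 25).
Then apply L{t^2·g(t)} = (-1)^2 d^2/ds^2[G(s)] with G(s) = 5/(s^2 + 25):
differentiating 2 times and applying the sign gives 10*(3*s^2 - 25)/(s^2 + 25)^3.

X(s) = 10*(3*s^2 - 25)/(s^2 + 25)^3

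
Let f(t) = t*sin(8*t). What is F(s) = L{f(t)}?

L{sin(8t)} = 8/(s^2 + 64).
Then apply L{t·g(t)} = -d/ds[G(s)] with G(s) = 8/(s^2 + 64):
differentiating 1 time and applying the sign gives 16*s/(s^2 + 64)^2.

F(s) = 16*s/(s^2 + 64)^2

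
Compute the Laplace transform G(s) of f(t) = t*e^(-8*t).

L{e^(-8t)} = 1/(s + 8).
Then apply L{t·g(t)} = -d/ds[H(s)] with H(s) = 1/(s + 8):
differentiating 1 time and applying the sign gives (s + 8)^(-2).

G(s) = (s + 8)^(-2)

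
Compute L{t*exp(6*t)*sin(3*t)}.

6*(s - 6)/(s^2 - 12*s + 45)^2

L{sin(3t)} = 3/(s^2 + 9).
Multiplying by e^(6t) shifts s → s - 6, so L{exp(6*t)*sin(3*t)} = 3/((s - 6)^2 + 9).
Then apply L{t·g(t)} = -d/ds[G(s)] with G(s) = 3/((s - 6)^2 + 9):
differentiating 1 time and applying the sign gives 6*(s - 6)/(s^2 - 12*s + 45)^2.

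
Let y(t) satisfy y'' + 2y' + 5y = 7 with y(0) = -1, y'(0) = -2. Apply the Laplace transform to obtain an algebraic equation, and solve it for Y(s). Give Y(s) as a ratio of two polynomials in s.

Y(s) = (-s^2 - 4*s + 7)/(s^3 + 2*s^2 + 5*s)

Take the Laplace transform of both sides.
Using L{y''} = s^2 Y - s·y(0) - y'(0) and L{y'} = sY - y(0), with y(0) = -1, y'(0) = -2, the left side becomes (s^2 + 2*s + 5)Y - (-s - 4).
The right side is L{7} = 7/s.
So (s^2 + 2*s + 5)Y = 7/s + (-s - 4).
Solve for Y(s) and write it as one ratio of polynomials.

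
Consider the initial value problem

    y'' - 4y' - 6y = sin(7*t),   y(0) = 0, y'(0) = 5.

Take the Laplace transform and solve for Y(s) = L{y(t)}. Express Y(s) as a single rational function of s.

Laplace-transform each side.
The derivative rules (L{y''} = s^2 Y - s·y(0) - y'(0) and L{y'} = sY - y(0), with y(0) = 0, y'(0) = 5) turn the left side into (s^2 - 4*s - 6)Y - (5).
The right side is L{sin(7*t)} = 7/(s^2 + 49).
So (s^2 - 4*s - 6)Y = 7/(s^2 + 49) + (5).
Solve for Y(s) and write it as one ratio of polynomials.

Y(s) = (5*s^2 + 252)/(s^4 - 4*s^3 + 43*s^2 - 196*s - 294)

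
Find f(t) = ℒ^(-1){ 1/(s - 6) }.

Since L{e^(6t)} = 1/(s - 6), the inverse is e^(6*t).

f(t) = exp(6*t)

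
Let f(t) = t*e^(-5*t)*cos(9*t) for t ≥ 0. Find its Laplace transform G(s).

L{cos(9t)} = s/(s^2 + 81).
Multiplying by e^(-5t) shifts s → s + 5, so L{e^(-5*t)*cos(9*t)} = (s + 5)/((s + 5)^2 + 81).
Then apply L{t·g(t)} = -d/ds[H(s)] with H(s) = (s + 5)/((s + 5)^2 + 81):
differentiating 1 time and applying the sign gives (s - 4)*(s + 14)/(s^2 + 10*s + 106)^2.

G(s) = (s - 4)*(s + 14)/(s^2 + 10*s + 106)^2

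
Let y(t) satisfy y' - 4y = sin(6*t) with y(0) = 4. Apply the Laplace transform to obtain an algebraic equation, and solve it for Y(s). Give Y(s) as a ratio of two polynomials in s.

Y(s) = (4*s^2 + 150)/(s^3 - 4*s^2 + 36*s - 144)

Laplace-transform each side.
The derivative rules (L{y'} = sY - y(0) = sY - 4) turn the left side into (s - 4)Y - (4).
The right side is L{sin(6*t)} = 6/(s^2 + 36).
So (s - 4)Y = 6/(s^2 + 36) + (4).
Solve for Y(s) and write it as one ratio of polynomials.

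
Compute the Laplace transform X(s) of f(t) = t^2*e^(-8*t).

X(s) = 2/(s + 8)^3

L{e^(-8t)} = 1/(s + 8).
Then apply L{t^2·g(t)} = (-1)^2 d^2/ds^2[G(s)] with G(s) = 1/(s + 8):
differentiating 2 times and applying the sign gives 2/(s + 8)^3.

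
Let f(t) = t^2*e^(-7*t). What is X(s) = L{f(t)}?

L{e^(-7t)} = 1/(s + 7).
Then apply L{t^2·g(t)} = (-1)^2 d^2/ds^2[G(s)] with G(s) = 1/(s + 7):
differentiating 2 times and applying the sign gives 2/(s + 7)^3.

X(s) = 2/(s + 7)^3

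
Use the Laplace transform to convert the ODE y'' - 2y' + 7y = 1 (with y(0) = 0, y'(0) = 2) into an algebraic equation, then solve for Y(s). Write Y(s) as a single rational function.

Y(s) = (2*s + 1)/(s^3 - 2*s^2 + 7*s)

Laplace-transform each side.
Using L{y''} = s^2 Y - s·y(0) - y'(0) and L{y'} = sY - y(0), with y(0) = 0, y'(0) = 2, the left side becomes (s^2 - 2*s + 7)Y - (2).
The right side is L{1} = 1/s.
So (s^2 - 2*s + 7)Y = 1/s + (2).
Isolate Y and clear denominators.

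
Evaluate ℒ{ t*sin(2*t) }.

L{sin(2t)} = 2/(s^2 + 4).
Then apply L{t·g(t)} = -d/ds[G(s)] with G(s) = 2/(s^2 + 4):
differentiating 1 time and applying the sign gives 4*s/(s^2 + 4)^2.

4*s/(s^2 + 4)^2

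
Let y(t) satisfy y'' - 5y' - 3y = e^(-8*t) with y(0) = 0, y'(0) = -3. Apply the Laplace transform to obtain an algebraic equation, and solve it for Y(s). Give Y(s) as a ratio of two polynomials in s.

Apply the Laplace transform to the equation.
Using L{y''} = s^2 Y - s·y(0) - y'(0) and L{y'} = sY - y(0), with y(0) = 0, y'(0) = -3, the left side becomes (s^2 - 5*s - 3)Y - (-3).
The right side is L{e^(-8*t)} = 1/(s + 8).
So (s^2 - 5*s - 3)Y = 1/(s + 8) + (-3).
Solve for Y(s) and write it as one ratio of polynomials.

Y(s) = (-3*s - 23)/(s^3 + 3*s^2 - 43*s - 24)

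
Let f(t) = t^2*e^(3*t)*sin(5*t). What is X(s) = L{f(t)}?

X(s) = 10*(3*s^2 - 18*s + 2)/(s^2 - 6*s + 34)^3

L{sin(5t)} = 5/(s^2 + 25).
Multiplying by e^(3t) shifts s → s - 3, so L{e^(3*t)*sin(5*t)} = 5/((s - 3)^2 + 25).
Then apply L{t^2·g(t)} = (-1)^2 d^2/ds^2[G(s)] with G(s) = 5/((s - 3)^2 + 25):
differentiating 2 times and applying the sign gives 10*(3*s^2 - 18*s + 2)/(s^2 - 6*s + 34)^3.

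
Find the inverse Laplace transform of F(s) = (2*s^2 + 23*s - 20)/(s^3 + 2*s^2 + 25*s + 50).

3*sin(5*t) + 4*cos(5*t) - 2*exp(-2*t)

Factor the denominator: s^3 + 2*s^2 + 25*s + 50 = (s + 2)*(s^2 + 25).
Partial fraction decomposition gives [-2/(s + 2)] + [4*s/(s^2 + 25)] + [15/(s^2 + 25)].
Invert each term: -2/(s + 2) ↔ -2e^(-2t); 4·s/(s^2 + 25) ↔ 4cos(5t); 3·5/(s^2 + 25) ↔ 3sin(5t).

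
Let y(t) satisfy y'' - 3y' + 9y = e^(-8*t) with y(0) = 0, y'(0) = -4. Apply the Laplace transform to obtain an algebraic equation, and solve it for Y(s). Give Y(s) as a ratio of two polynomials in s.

Y(s) = (-4*s - 31)/(s^3 + 5*s^2 - 15*s + 72)

Apply the Laplace transform to the equation.
With L{y''} = s^2 Y - s·y(0) - y'(0) and L{y'} = sY - y(0), with y(0) = 0, y'(0) = -4: the LHS transforms to (s^2 - 3*s + 9)Y - (-4).
The right side is L{e^(-8*t)} = 1/(s + 8).
So (s^2 - 3*s + 9)Y = 1/(s + 8) + (-4).
Divide through and combine into a single rational function.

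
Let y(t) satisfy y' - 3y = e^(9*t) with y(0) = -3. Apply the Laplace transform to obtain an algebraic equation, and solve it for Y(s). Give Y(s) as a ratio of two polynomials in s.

Transform both sides with L{·}.
The derivative rules (L{y'} = sY - y(0) = sY - (-3)) turn the left side into (s - 3)Y - (-3).
The right side is L{e^(9*t)} = 1/(s - 9).
So (s - 3)Y = 1/(s - 9) + (-3).
Divide through and combine into a single rational function.

Y(s) = (-3*s + 28)/(s^2 - 12*s + 27)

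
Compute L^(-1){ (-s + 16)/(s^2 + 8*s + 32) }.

Complete the square in the denominator: s^2 + 8*s + 32 = (s + 4)^2 + 4^2.
Split the numerator to match: -s + 16 = -1·(s + 4) + 5·4.
Invert each term: -1·(s + 4)/((s + 4)^2 + 16) ↔ -e^(-4t)cos(4t); 5·4/((s + 4)^2 + 16) ↔ 5e^(-4t)sin(4t).

5*exp(-4*t)*sin(4*t) - exp(-4*t)*cos(4*t)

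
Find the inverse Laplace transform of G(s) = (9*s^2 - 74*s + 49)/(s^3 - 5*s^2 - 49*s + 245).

-exp(7*t) + 4*exp(5*t) + 6*exp(-7*t)

Factor the denominator: s^3 - 5*s^2 - 49*s + 245 = (s - 7)*(s - 5)*(s + 7).
Partial fraction decomposition gives [-1/(s - 7)] + [4/(s - 5)] + [6/(s + 7)].
Invert each term: -1/(s - 7) ↔ -e^(7t); 4/(s - 5) ↔ 4e^(5t); 6/(s + 7) ↔ 6e^(-7t).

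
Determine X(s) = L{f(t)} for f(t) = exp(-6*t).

X(s) = 1/(s + 6)

L{1} = 1/s.
By the first shifting theorem, multiplying by e^(-6t) replaces s with s + 6.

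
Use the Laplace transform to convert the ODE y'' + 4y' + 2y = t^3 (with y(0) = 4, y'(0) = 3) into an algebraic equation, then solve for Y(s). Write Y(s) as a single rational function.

Y(s) = (4*s^5 + 19*s^4 + 6)/(s^6 + 4*s^5 + 2*s^4)

Take the Laplace transform of both sides.
The derivative rules (L{y''} = s^2 Y - s·y(0) - y'(0) and L{y'} = sY - y(0), with y(0) = 4, y'(0) = 3) turn the left side into (s^2 + 4*s + 2)Y - (4*s + 19).
The right side is L{t^3} = 6/s^4.
So (s^2 + 4*s + 2)Y = 6/s^4 + (4*s + 19).
Solve for Y(s) and write it as one ratio of polynomials.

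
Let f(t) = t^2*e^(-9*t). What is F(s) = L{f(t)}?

F(s) = 2/(s + 9)^3

L{e^(-9t)} = 1/(s + 9).
Then apply L{t^2·g(t)} = (-1)^2 d^2/ds^2[G(s)] with G(s) = 1/(s + 9):
differentiating 2 times and applying the sign gives 2/(s + 9)^3.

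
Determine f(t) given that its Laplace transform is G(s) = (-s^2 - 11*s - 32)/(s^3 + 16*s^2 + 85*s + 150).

f(t) = -2*t*exp(-5*t) + exp(-5*t) - 2*exp(-6*t)

Factor the denominator: s^3 + 16*s^2 + 85*s + 150 = (s + 5)^2*(s + 6).
Partial fraction decomposition gives [1/(s + 5)] + [-2/(s + 5)^2] + [-2/(s + 6)].
Invert each term: 1/(s + 5) ↔ e^(-5t); -2/(s + 5)^2 ↔ -2t·e^(-5t); -2/(s + 6) ↔ -2e^(-6t).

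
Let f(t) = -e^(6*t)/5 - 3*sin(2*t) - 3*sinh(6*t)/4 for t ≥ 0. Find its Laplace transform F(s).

F(s) = -6/(s^2 + 4) - 9/(2*(s^2 - 36)) - 1/(5*(s - 6))

Apply the Laplace transform termwise.
(-1/5)·[L{e^(6t)} = 1/(s - 6)]; (-3)·[L{sin(2t)} = 2/(s^2 + 4)]; (-3/4)·[L{sinh(6t)} = 6/(s^2 - 36)].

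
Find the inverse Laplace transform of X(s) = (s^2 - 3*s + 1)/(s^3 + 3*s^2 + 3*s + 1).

Factor the denominator: s^3 + 3*s^2 + 3*s + 1 = (s + 1)^3.
Partial fraction decomposition gives [1/(s + 1)] + [-5/(s + 1)^2] + [5/(s + 1)^3].
Invert each term: 1/(s + 1) ↔ e^(-t); -5/(s + 1)^2 ↔ -5t·e^(-t); 5/(s + 1)^3 ↔ (5/2)t^2·e^(-t).

5*t^2*exp(-t)/2 - 5*t*exp(-t) + exp(-t)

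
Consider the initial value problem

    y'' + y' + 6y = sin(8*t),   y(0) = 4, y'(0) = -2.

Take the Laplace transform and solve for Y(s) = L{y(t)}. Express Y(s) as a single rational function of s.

Laplace-transform each side.
With L{y''} = s^2 Y - s·y(0) - y'(0) and L{y'} = sY - y(0), with y(0) = 4, y'(0) = -2: the LHS transforms to (s^2 + s + 6)Y - (4*s + 2).
The right side is L{sin(8*t)} = 8/(s^2 + 64).
So (s^2 + s + 6)Y = 8/(s^2 + 64) + (4*s + 2).
Isolate Y and clear denominators.

Y(s) = (4*s^3 + 2*s^2 + 256*s + 136)/(s^4 + s^3 + 70*s^2 + 64*s + 384)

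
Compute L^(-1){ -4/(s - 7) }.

Since L{e^(7t)} = 1/(s - 7), the inverse is e^(7*t), scaled by -4.

-4*exp(7*t)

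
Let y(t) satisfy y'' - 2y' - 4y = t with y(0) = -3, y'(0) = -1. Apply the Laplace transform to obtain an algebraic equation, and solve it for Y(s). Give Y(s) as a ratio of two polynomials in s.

Apply the Laplace transform to the equation.
With L{y''} = s^2 Y - s·y(0) - y'(0) and L{y'} = sY - y(0), with y(0) = -3, y'(0) = -1: the LHS transforms to (s^2 - 2*s - 4)Y - (-3*s + 5).
The right side is L{t} = s^(-2).
So (s^2 - 2*s - 4)Y = s^(-2) + (-3*s + 5).
Solve for Y(s) and write it as one ratio of polynomials.

Y(s) = (-3*s^3 + 5*s^2 + 1)/(s^4 - 2*s^3 - 4*s^2)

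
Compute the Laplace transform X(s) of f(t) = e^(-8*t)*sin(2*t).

L{sin(2t)} = 2/(s^2 + 4).
By the first shifting theorem, multiplying by e^(-8t) replaces s with s + 8.

X(s) = 2/((s + 8)^2 + 4)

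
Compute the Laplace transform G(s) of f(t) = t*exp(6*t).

G(s) = (s - 6)^(-2)

L{e^(6t)} = 1/(s - 6).
Then apply L{t·g(t)} = -d/ds[H(s)] with H(s) = 1/(s - 6):
differentiating 1 time and applying the sign gives (s - 6)^(-2).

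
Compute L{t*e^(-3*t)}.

(s + 3)^(-2)

L{t} = 1!/s^2 = 1/s^2.
By the first shifting theorem, multiplying by e^(-3t) replaces s with s + 3.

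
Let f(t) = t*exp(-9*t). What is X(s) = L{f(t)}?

X(s) = (s + 9)^(-2)

L{e^(-9t)} = 1/(s + 9).
Then apply L{t·g(t)} = -d/ds[G(s)] with G(s) = 1/(s + 9):
differentiating 1 time and applying the sign gives (s + 9)^(-2).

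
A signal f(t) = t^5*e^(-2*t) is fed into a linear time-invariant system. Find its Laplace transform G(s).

G(s) = 120/(s + 2)^6

L{t^5} = 5!/s^6 = 120/s^6.
By the first shifting theorem, multiplying by e^(-2t) replaces s with s + 2.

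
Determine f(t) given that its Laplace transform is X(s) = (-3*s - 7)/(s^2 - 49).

f(t) = -2*exp(7*t) - exp(-7*t)

Factor the denominator: s^2 - 49 = (s - 7)*(s + 7).
Partial fraction decomposition gives [-1/(s + 7)] + [-2/(s - 7)].
Invert each term: -1/(s + 7) ↔ -e^(-7t); -2/(s - 7) ↔ -2e^(7t).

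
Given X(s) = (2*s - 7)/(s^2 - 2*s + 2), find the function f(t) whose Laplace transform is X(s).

Complete the square in the denominator: s^2 - 2*s + 2 = (s - 1)^2 + 1^2.
Split the numerator to match: 2*s - 7 = 2·(s - 1) - 5·1.
Invert each term: 2·(s - 1)/((s - 1)^2 + 1) ↔ 2e^(t)cos(t); -5·1/((s - 1)^2 + 1) ↔ -5e^(t)sin(t).

f(t) = -5*exp(t)*sin(t) + 2*exp(t)*cos(t)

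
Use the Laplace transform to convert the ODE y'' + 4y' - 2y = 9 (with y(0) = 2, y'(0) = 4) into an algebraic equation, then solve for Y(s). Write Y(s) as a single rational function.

Take the Laplace transform of both sides.
Using L{y''} = s^2 Y - s·y(0) - y'(0) and L{y'} = sY - y(0), with y(0) = 2, y'(0) = 4, the left side becomes (s^2 + 4*s - 2)Y - (2*s + 12).
The right side is L{9} = 9/s.
So (s^2 + 4*s - 2)Y = 9/s + (2*s + 12).
Isolate Y and clear denominators.

Y(s) = (2*s^2 + 12*s + 9)/(s^3 + 4*s^2 - 2*s)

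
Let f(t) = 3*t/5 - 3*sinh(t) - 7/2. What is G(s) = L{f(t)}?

G(s) = -3/(s^2 - 1) - 7/(2*s) + 3/(5*s^2)

By linearity of the Laplace transform, transform each term separately.
(3/5)·[L{t} = 1!/s^2 = 1/s^2]; (-3)·[L{sinh(t)} = 1/(s^2 - 1)]; L{-7/2} = (-7/2)/s.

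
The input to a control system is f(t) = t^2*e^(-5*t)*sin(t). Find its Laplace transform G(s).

G(s) = 2*(3*s^2 + 30*s + 74)/(s^2 + 10*s + 26)^3

L{sin(t)} = 1/(s^2 + 1).
Multiplying by e^(-5t) shifts s → s + 5, so L{e^(-5*t)*sin(t)} = 1/((s + 5)^2 + 1).
Then apply L{t^2·g(t)} = (-1)^2 d^2/ds^2[H(s)] with H(s) = 1/((s + 5)^2 + 1):
differentiating 2 times and applying the sign gives 2*(3*s^2 + 30*s + 74)/(s^2 + 10*s + 26)^3.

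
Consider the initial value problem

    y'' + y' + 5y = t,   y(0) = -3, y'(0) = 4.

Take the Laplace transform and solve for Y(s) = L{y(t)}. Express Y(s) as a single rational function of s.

Y(s) = (-3*s^3 + s^2 + 1)/(s^4 + s^3 + 5*s^2)

Laplace-transform each side.
The derivative rules (L{y''} = s^2 Y - s·y(0) - y'(0) and L{y'} = sY - y(0), with y(0) = -3, y'(0) = 4) turn the left side into (s^2 + s + 5)Y - (-3*s + 1).
The right side is L{t} = s^(-2).
So (s^2 + s + 5)Y = s^(-2) + (-3*s + 1).
Solve for Y(s) and write it as one ratio of polynomials.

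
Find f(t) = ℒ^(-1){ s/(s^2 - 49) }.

f(t) = cosh(7*t)

Since L{cosh(7t)} = s/(s^2 - 49), the inverse is cosh(7*t).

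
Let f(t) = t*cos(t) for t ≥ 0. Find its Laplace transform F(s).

F(s) = (s - 1)*(s + 1)/(s^2 + 1)^2

L{cos(t)} = s/(s^2 + 1).
Then apply L{t·g(t)} = -d/ds[G(s)] with G(s) = s/(s^2 + 1):
differentiating 1 time and applying the sign gives (s - 1)*(s + 1)/(s^2 + 1)^2.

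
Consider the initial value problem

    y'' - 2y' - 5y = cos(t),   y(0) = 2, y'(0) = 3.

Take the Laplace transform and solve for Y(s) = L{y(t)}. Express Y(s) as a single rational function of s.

Transform both sides with L{·}.
With L{y''} = s^2 Y - s·y(0) - y'(0) and L{y'} = sY - y(0), with y(0) = 2, y'(0) = 3: the LHS transforms to (s^2 - 2*s - 5)Y - (2*s - 1).
The right side is L{cos(t)} = s/(s^2 + 1).
So (s^2 - 2*s - 5)Y = s/(s^2 + 1) + (2*s - 1).
Divide through and combine into a single rational function.

Y(s) = (2*s^3 - s^2 + 3*s - 1)/(s^4 - 2*s^3 - 4*s^2 - 2*s - 5)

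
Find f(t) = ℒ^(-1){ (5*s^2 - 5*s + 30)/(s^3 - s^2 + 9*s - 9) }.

Factor the denominator: s^3 - s^2 + 9*s - 9 = (s - 1)*(s^2 + 9).
Partial fraction decomposition gives [3/(s - 1)] + [2*s/(s^2 + 9)] + [-3/(s^2 + 9)].
Invert each term: 3/(s - 1) ↔ 3e^(t); 2·s/(s^2 + 9) ↔ 2cos(3t); -1·3/(s^2 + 9) ↔ -sin(3t).

f(t) = 3*exp(t) - sin(3*t) + 2*cos(3*t)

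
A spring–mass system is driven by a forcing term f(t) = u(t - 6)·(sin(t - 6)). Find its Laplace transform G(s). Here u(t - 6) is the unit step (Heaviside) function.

By the second shifting theorem, L{u(t - c)·g(t - c)} = e^(-cs)·H(s) with c = 6 and H(s) = L{g(t)}.
L{sin(t)} = 1/(s^2 + 1).

G(s) = exp(-6*s)/(s^2 + 1)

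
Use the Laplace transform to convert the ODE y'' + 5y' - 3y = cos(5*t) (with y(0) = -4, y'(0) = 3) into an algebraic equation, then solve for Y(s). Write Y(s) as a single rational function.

Laplace-transform each side.
With L{y''} = s^2 Y - s·y(0) - y'(0) and L{y'} = sY - y(0), with y(0) = -4, y'(0) = 3: the LHS transforms to (s^2 + 5*s - 3)Y - (-4*s - 17).
The right side is L{cos(5*t)} = s/(s^2 + 25).
So (s^2 + 5*s - 3)Y = s/(s^2 + 25) + (-4*s - 17).
Isolate Y and clear denominators.

Y(s) = (-4*s^3 - 17*s^2 - 99*s - 425)/(s^4 + 5*s^3 + 22*s^2 + 125*s - 75)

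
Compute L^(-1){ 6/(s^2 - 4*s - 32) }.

Rewrite the denominator: s^2 - 4*s - 32 = (s - 2)^2 - 36.
The form in (s - 2) signals a first-shifting-theorem factor e^(2t).
Since L{sinh(6t)} = 6/(s^2 - 36), the inverse is e^(2*t)*sinh(6*t).

exp(2*t)*sinh(6*t)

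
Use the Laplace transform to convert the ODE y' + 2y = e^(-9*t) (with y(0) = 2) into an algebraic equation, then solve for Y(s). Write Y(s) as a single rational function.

Apply the Laplace transform to the equation.
Using L{y'} = sY - y(0) = sY - 2, the left side becomes (s + 2)Y - (2).
The right side is L{e^(-9*t)} = 1/(s + 9).
So (s + 2)Y = 1/(s + 9) + (2).
Solve for Y(s) and write it as one ratio of polynomials.

Y(s) = (2*s + 19)/(s^2 + 11*s + 18)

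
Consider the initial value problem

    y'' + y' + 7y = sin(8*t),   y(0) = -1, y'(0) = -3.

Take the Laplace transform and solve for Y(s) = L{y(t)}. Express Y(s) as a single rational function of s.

Transform both sides with L{·}.
Using L{y''} = s^2 Y - s·y(0) - y'(0) and L{y'} = sY - y(0), with y(0) = -1, y'(0) = -3, the left side becomes (s^2 + s + 7)Y - (-s - 4).
The right side is L{sin(8*t)} = 8/(s^2 + 64).
So (s^2 + s + 7)Y = 8/(s^2 + 64) + (-s - 4).
Solve for Y(s) and write it as one ratio of polynomials.

Y(s) = (-s^3 - 4*s^2 - 64*s - 248)/(s^4 + s^3 + 71*s^2 + 64*s + 448)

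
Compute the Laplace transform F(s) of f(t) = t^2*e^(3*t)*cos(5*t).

L{cos(5t)} = s/(s^2 + 25).
Multiplying by e^(3t) shifts s → s - 3, so L{e^(3*t)*cos(5*t)} = (s - 3)/((s - 3)^2 + 25).
Then apply L{t^2·g(t)} = (-1)^2 d^2/ds^2[G(s)] with G(s) = (s - 3)/((s - 3)^2 + 25):
differentiating 2 times and applying the sign gives 2*(s - 3)*(s^2 - 6*s - 66)/(s^2 - 6*s + 34)^3.

F(s) = 2*(s - 3)*(s^2 - 6*s - 66)/(s^2 - 6*s + 34)^3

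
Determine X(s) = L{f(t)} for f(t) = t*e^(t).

X(s) = (s - 1)^(-2)

L{e^(t)} = 1/(s - 1).
Then apply L{t·g(t)} = -d/ds[G(s)] with G(s) = 1/(s - 1):
differentiating 1 time and applying the sign gives (s - 1)^(-2).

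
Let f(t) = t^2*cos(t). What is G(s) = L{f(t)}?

L{cos(t)} = s/(s^2 + 1).
Then apply L{t^2·g(t)} = (-1)^2 d^2/ds^2[H(s)] with H(s) = s/(s^2 + 1):
differentiating 2 times and applying the sign gives 2*s*(s^2 - 3)/(s^2 + 1)^3.

G(s) = 2*s*(s^2 - 3)/(s^2 + 1)^3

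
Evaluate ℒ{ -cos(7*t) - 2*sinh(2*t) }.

-s/(s^2 + 49) - 4/(s^2 - 4)

The transform is linear, so treat each term independently.
(-2)·[L{sinh(2t)} = 2/(s^2 - 4)]; (-1)·[L{cos(7t)} = s/(s^2 + 49)].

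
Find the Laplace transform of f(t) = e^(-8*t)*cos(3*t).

(s + 8)/((s + 8)^2 + 9)

L{cos(3t)} = s/(s^2 + 9).
By the first shifting theorem, multiplying by e^(-8t) replaces s with s + 8.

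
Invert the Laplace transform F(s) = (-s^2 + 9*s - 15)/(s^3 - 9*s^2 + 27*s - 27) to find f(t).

f(t) = 3*t^2*exp(3*t)/2 + 3*t*exp(3*t) - exp(3*t)

Factor the denominator: s^3 - 9*s^2 + 27*s - 27 = (s - 3)^3.
Partial fraction decomposition gives [-1/(s - 3)] + [3/(s - 3)^2] + [3/(s - 3)^3].
Invert each term: -1/(s - 3) ↔ -e^(3t); 3/(s - 3)^2 ↔ 3t·e^(3t); 3/(s - 3)^3 ↔ (3/2)t^2·e^(3t).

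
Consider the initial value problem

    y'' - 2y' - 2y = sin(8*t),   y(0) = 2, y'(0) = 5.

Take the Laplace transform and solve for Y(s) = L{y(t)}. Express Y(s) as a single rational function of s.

Y(s) = (2*s^3 + s^2 + 128*s + 72)/(s^4 - 2*s^3 + 62*s^2 - 128*s - 128)

Laplace-transform each side.
The derivative rules (L{y''} = s^2 Y - s·y(0) - y'(0) and L{y'} = sY - y(0), with y(0) = 2, y'(0) = 5) turn the left side into (s^2 - 2*s - 2)Y - (2*s + 1).
The right side is L{sin(8*t)} = 8/(s^2 + 64).
So (s^2 - 2*s - 2)Y = 8/(s^2 + 64) + (2*s + 1).
Solve for Y(s) and write it as one ratio of polynomials.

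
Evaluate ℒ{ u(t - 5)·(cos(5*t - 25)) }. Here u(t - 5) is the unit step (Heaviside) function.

By the second shifting theorem, L{u(t - c)·g(t - c)} = e^(-cs)·G(s) with c = 5 and G(s) = L{g(t)}.
L{cos(5t)} = s/(s^2 + 25).

s*exp(-5*s)/(s^2 + 25)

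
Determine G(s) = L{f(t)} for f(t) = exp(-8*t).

L{e^(-8t)} = 1/(s + 8).

G(s) = 1/(s + 8)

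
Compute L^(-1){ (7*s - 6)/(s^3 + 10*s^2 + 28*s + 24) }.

-5*t*exp(-2*t) + 3*exp(-2*t) - 3*exp(-6*t)

Factor the denominator: s^3 + 10*s^2 + 28*s + 24 = (s + 2)^2*(s + 6).
Partial fraction decomposition gives [3/(s + 2)] + [-5/(s + 2)^2] + [-3/(s + 6)].
Invert each term: 3/(s + 2) ↔ 3e^(-2t); -5/(s + 2)^2 ↔ -5t·e^(-2t); -3/(s + 6) ↔ -3e^(-6t).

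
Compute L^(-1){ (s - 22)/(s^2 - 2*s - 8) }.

-3*exp(4*t) + 4*exp(-2*t)

Factor the denominator: s^2 - 2*s - 8 = (s - 4)*(s + 2).
Partial fraction decomposition gives [4/(s + 2)] + [-3/(s - 4)].
Invert each term: 4/(s + 2) ↔ 4e^(-2t); -3/(s - 4) ↔ -3e^(4t).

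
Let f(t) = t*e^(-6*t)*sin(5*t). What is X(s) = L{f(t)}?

X(s) = 10*(s + 6)/(s^2 + 12*s + 61)^2

L{sin(5t)} = 5/(s^2 + 25).
Multiplying by e^(-6t) shifts s → s + 6, so L{e^(-6*t)*sin(5*t)} = 5/((s + 6)^2 + 25).
Then apply L{t·g(t)} = -d/ds[G(s)] with G(s) = 5/((s + 6)^2 + 25):
differentiating 1 time and applying the sign gives 10*(s + 6)/(s^2 + 12*s + 61)^2.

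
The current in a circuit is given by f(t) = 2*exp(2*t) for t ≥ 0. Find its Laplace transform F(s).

L{2} = 2/s.
By the first shifting theorem, multiplying by e^(2t) replaces s with s - 2.

F(s) = 2/(s - 2)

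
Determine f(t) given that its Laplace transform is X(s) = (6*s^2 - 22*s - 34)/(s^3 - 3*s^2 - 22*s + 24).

Factor the denominator: s^3 - 3*s^2 - 22*s + 24 = (s - 6)*(s - 1)*(s + 4).
Partial fraction decomposition gives [3/(s + 4)] + [2/(s - 1)] + [1/(s - 6)].
Invert each term: 3/(s + 4) ↔ 3e^(-4t); 2/(s - 1) ↔ 2e^(t); 1/(s - 6) ↔ e^(6t).

f(t) = exp(6*t) + 2*exp(t) + 3*exp(-4*t)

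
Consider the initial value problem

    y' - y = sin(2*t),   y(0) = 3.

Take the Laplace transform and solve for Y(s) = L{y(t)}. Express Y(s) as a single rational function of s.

Y(s) = (3*s^2 + 14)/(s^3 - s^2 + 4*s - 4)

Transform both sides with L{·}.
Using L{y'} = sY - y(0) = sY - 3, the left side becomes (s - 1)Y - (3).
The right side is L{sin(2*t)} = 2/(s^2 + 4).
So (s - 1)Y = 2/(s^2 + 4) + (3).
Divide through and combine into a single rational function.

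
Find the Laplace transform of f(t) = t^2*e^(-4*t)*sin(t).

L{sin(t)} = 1/(s^2 + 1).
Multiplying by e^(-4t) shifts s → s + 4, so L{e^(-4*t)*sin(t)} = 1/((s + 4)^2 + 1).
Then apply L{t^2·g(t)} = (-1)^2 d^2/ds^2[H(s)] with H(s) = 1/((s + 4)^2 + 1):
differentiating 2 times and applying the sign gives 2*(3*s^2 + 24*s + 47)/(s^2 + 8*s + 17)^3.

2*(3*s^2 + 24*s + 47)/(s^2 + 8*s + 17)^3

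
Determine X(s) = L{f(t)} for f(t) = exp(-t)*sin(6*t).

X(s) = 6/((s + 1)^2 + 36)

L{sin(6t)} = 6/(s^2 + 36).
By the first shifting theorem, multiplying by e^(-t) replaces s with s + 1.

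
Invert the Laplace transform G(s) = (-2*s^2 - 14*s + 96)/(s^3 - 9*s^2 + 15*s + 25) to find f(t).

f(t) = -4*t*exp(5*t) - 5*exp(5*t) + 3*exp(-t)

Factor the denominator: s^3 - 9*s^2 + 15*s + 25 = (s - 5)^2*(s + 1).
Partial fraction decomposition gives [-5/(s - 5)] + [-4/(s - 5)^2] + [3/(s + 1)].
Invert each term: -5/(s - 5) ↔ -5e^(5t); -4/(s - 5)^2 ↔ -4t·e^(5t); 3/(s + 1) ↔ 3e^(-t).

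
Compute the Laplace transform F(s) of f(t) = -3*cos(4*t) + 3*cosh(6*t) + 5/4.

Apply the Laplace transform termwise.
(3)·[L{cosh(6t)} = s/(s^2 - 36)]; (-3)·[L{cos(4t)} = s/(s^2 + 16)]; L{5/4} = (5/4)/s.

F(s) = -3*s/(s^2 + 16) + 3*s/(s^2 - 36) + 5/(4*s)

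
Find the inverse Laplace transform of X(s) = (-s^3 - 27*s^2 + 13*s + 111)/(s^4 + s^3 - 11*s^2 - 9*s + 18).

Factor the denominator: s^4 + s^3 - 11*s^2 - 9*s + 18 = (s - 3)*(s - 1)*(s + 2)*(s + 3).
Partial fraction decomposition gives [-1/(s + 2)] + [6/(s + 3)] + [-2/(s - 3)] + [-4/(s - 1)].
Invert each term: -1/(s + 2) ↔ -e^(-2t); 6/(s + 3) ↔ 6e^(-3t); -2/(s - 3) ↔ -2e^(3t); -4/(s - 1) ↔ -4e^(t).

-2*exp(3*t) - 4*exp(t) - exp(-2*t) + 6*exp(-3*t)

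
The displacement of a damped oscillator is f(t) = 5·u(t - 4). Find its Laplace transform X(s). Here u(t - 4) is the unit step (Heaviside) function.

X(s) = 5*exp(-4*s)/s

By the second shifting theorem, L{u(t - c)·g(t - c)} = e^(-cs)·G(s) with c = 4 and G(s) = L{g(t)}.
L{5} = 5/s.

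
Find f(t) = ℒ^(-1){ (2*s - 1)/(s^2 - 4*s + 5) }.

f(t) = 3*exp(2*t)*sin(t) + 2*exp(2*t)*cos(t)

Complete the square in the denominator: s^2 - 4*s + 5 = (s - 2)^2 + 1^2.
Split the numerator to match: 2*s - 1 = 2·(s - 2) + 3·1.
Invert each term: 2·(s - 2)/((s - 2)^2 + 1) ↔ 2e^(2t)cos(t); 3·1/((s - 2)^2 + 1) ↔ 3e^(2t)sin(t).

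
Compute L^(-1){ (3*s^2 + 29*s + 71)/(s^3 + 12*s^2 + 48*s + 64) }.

Factor the denominator: s^3 + 12*s^2 + 48*s + 64 = (s + 4)^3.
Partial fraction decomposition gives [3/(s + 4)] + [5/(s + 4)^2] + [3/(s + 4)^3].
Invert each term: 3/(s + 4) ↔ 3e^(-4t); 5/(s + 4)^2 ↔ 5t·e^(-4t); 3/(s + 4)^3 ↔ (3/2)t^2·e^(-4t).

3*t^2*exp(-4*t)/2 + 5*t*exp(-4*t) + 3*exp(-4*t)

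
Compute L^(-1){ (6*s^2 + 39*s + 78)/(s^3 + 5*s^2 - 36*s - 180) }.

Factor the denominator: s^3 + 5*s^2 - 36*s - 180 = (s - 6)*(s + 5)*(s + 6).
Partial fraction decomposition gives [-3/(s + 5)] + [5/(s + 6)] + [4/(s - 6)].
Invert each term: -3/(s + 5) ↔ -3e^(-5t); 5/(s + 6) ↔ 5e^(-6t); 4/(s - 6) ↔ 4e^(6t).

4*exp(6*t) - 3*exp(-5*t) + 5*exp(-6*t)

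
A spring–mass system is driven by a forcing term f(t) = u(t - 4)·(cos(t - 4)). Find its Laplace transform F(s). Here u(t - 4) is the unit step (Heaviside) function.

By the second shifting theorem, L{u(t - c)·g(t - c)} = e^(-cs)·G(s) with c = 4 and G(s) = L{g(t)}.
L{cos(t)} = s/(s^2 + 1).

F(s) = s*exp(-4*s)/(s^2 + 1)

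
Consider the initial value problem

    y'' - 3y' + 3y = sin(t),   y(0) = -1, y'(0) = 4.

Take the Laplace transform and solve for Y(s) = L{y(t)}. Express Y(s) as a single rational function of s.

Transform both sides with L{·}.
The derivative rules (L{y''} = s^2 Y - s·y(0) - y'(0) and L{y'} = sY - y(0), with y(0) = -1, y'(0) = 4) turn the left side into (s^2 - 3*s + 3)Y - (-s + 7).
The right side is L{sin(t)} = 1/(s^2 + 1).
So (s^2 - 3*s + 3)Y = 1/(s^2 + 1) + (-s + 7).
Isolate Y and clear denominators.

Y(s) = (-s^3 + 7*s^2 - s + 8)/(s^4 - 3*s^3 + 4*s^2 - 3*s + 3)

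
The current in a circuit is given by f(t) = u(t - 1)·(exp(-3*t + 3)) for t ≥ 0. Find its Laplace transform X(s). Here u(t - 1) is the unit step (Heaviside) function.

By the second shifting theorem, L{u(t - c)·g(t - c)} = e^(-cs)·G(s) with c = 1 and G(s) = L{g(t)}.
L{e^(-3t)} = 1/(s + 3).

X(s) = exp(-s)/(s + 3)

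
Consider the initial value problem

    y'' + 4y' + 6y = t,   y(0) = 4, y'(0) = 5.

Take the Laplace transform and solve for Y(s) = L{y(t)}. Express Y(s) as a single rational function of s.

Y(s) = (4*s^3 + 21*s^2 + 1)/(s^4 + 4*s^3 + 6*s^2)

Laplace-transform each side.
The derivative rules (L{y''} = s^2 Y - s·y(0) - y'(0) and L{y'} = sY - y(0), with y(0) = 4, y'(0) = 5) turn the left side into (s^2 + 4*s + 6)Y - (4*s + 21).
The right side is L{t} = s^(-2).
So (s^2 + 4*s + 6)Y = s^(-2) + (4*s + 21).
Solve for Y(s) and write it as one ratio of polynomials.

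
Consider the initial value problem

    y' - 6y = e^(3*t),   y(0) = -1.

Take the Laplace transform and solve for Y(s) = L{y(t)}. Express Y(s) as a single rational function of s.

Take the Laplace transform of both sides.
Using L{y'} = sY - y(0) = sY - (-1), the left side becomes (s - 6)Y - (-1).
The right side is L{e^(3*t)} = 1/(s - 3).
So (s - 6)Y = 1/(s - 3) + (-1).
Divide through and combine into a single rational function.

Y(s) = (-s + 4)/(s^2 - 9*s + 18)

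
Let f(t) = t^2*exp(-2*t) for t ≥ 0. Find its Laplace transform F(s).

L{e^(-2t)} = 1/(s + 2).
Then apply L{t^2·g(t)} = (-1)^2 d^2/ds^2[G(s)] with G(s) = 1/(s + 2):
differentiating 2 times and applying the sign gives 2/(s + 2)^3.

F(s) = 2/(s + 2)^3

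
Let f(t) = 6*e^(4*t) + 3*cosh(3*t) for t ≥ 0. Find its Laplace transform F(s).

The transform is linear, so treat each term independently.
(6)·[L{e^(4t)} = 1/(s - 4)]; (3)·[L{cosh(3t)} = s/(s^2 - 9)].

F(s) = 3*s/(s^2 - 9) + 6/(s - 4)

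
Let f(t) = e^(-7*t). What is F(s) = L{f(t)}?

L{e^(-7t)} = 1/(s + 7).

F(s) = 1/(s + 7)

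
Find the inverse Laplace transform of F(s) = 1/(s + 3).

exp(-3*t)

Since L{e^(-3t)} = 1/(s + 3), the inverse is exp(-3*t).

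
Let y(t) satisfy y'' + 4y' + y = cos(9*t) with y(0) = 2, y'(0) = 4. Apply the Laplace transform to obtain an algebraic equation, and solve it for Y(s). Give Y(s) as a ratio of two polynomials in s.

Take the Laplace transform of both sides.
Using L{y''} = s^2 Y - s·y(0) - y'(0) and L{y'} = sY - y(0), with y(0) = 2, y'(0) = 4, the left side becomes (s^2 + 4*s + 1)Y - (2*s + 12).
The right side is L{cos(9*t)} = s/(s^2 + 81).
So (s^2 + 4*s + 1)Y = s/(s^2 + 81) + (2*s + 12).
Divide through and combine into a single rational function.

Y(s) = (2*s^3 + 12*s^2 + 163*s + 972)/(s^4 + 4*s^3 + 82*s^2 + 324*s + 81)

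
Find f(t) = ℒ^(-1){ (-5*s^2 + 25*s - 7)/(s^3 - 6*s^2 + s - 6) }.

Factor the denominator: s^3 - 6*s^2 + s - 6 = (s - 6)*(s^2 + 1).
Partial fraction decomposition gives [-1/(s - 6)] + [-4*s/(s^2 + 1)] + [1/(s^2 + 1)].
Invert each term: -1/(s - 6) ↔ -e^(6t); -4·s/(s^2 + 1) ↔ -4cos(t); 1·1/(s^2 + 1) ↔ sin(t).

f(t) = -exp(6*t) + sin(t) - 4*cos(t)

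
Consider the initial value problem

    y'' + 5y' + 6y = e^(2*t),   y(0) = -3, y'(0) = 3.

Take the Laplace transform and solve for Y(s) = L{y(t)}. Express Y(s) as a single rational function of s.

Y(s) = (-3*s^2 - 6*s + 25)/(s^3 + 3*s^2 - 4*s - 12)

Laplace-transform each side.
Using L{y''} = s^2 Y - s·y(0) - y'(0) and L{y'} = sY - y(0), with y(0) = -3, y'(0) = 3, the left side becomes (s^2 + 5*s + 6)Y - (-3*s - 12).
The right side is L{e^(2*t)} = 1/(s - 2).
So (s^2 + 5*s + 6)Y = 1/(s - 2) + (-3*s - 12).
Isolate Y and clear denominators.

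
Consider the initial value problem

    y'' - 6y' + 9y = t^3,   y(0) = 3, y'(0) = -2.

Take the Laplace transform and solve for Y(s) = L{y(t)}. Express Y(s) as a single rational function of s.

Y(s) = (3*s^5 - 20*s^4 + 6)/(s^6 - 6*s^5 + 9*s^4)

Laplace-transform each side.
Using L{y''} = s^2 Y - s·y(0) - y'(0) and L{y'} = sY - y(0), with y(0) = 3, y'(0) = -2, the left side becomes (s^2 - 6*s + 9)Y - (3*s - 20).
The right side is L{t^3} = 6/s^4.
So (s^2 - 6*s + 9)Y = 6/s^4 + (3*s - 20).
Divide through and combine into a single rational function.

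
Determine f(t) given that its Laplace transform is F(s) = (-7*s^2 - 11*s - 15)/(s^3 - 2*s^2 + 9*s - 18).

Factor the denominator: s^3 - 2*s^2 + 9*s - 18 = (s - 2)*(s^2 + 9).
Partial fraction decomposition gives [-5/(s - 2)] + [-2*s/(s^2 + 9)] + [-15/(s^2 + 9)].
Invert each term: -5/(s - 2) ↔ -5e^(2t); -2·s/(s^2 + 9) ↔ -2cos(3t); -5·3/(s^2 + 9) ↔ -5sin(3t).

f(t) = -5*exp(2*t) - 5*sin(3*t) - 2*cos(3*t)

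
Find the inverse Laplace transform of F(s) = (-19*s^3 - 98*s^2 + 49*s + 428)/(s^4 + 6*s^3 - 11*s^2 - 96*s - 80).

Factor the denominator: s^4 + 6*s^3 - 11*s^2 - 96*s - 80 = (s - 4)*(s + 1)*(s + 4)*(s + 5).
Partial fraction decomposition gives [-5/(s + 1)] + [-6/(s - 4)] + [-5/(s + 4)] + [-3/(s + 5)].
Invert each term: -5/(s + 1) ↔ -5e^(-t); -6/(s - 4) ↔ -6e^(4t); -5/(s + 4) ↔ -5e^(-4t); -3/(s + 5) ↔ -3e^(-5t).

-6*exp(4*t) - 5*exp(-t) - 5*exp(-4*t) - 3*exp(-5*t)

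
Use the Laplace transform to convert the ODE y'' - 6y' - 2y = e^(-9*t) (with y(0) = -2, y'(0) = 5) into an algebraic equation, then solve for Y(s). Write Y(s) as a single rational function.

Apply the Laplace transform to the equation.
Using L{y''} = s^2 Y - s·y(0) - y'(0) and L{y'} = sY - y(0), with y(0) = -2, y'(0) = 5, the left side becomes (s^2 - 6*s - 2)Y - (-2*s + 17).
The right side is L{e^(-9*t)} = 1/(s + 9).
So (s^2 - 6*s - 2)Y = 1/(s + 9) + (-2*s + 17).
Solve for Y(s) and write it as one ratio of polynomials.

Y(s) = (-2*s^2 - s + 154)/(s^3 + 3*s^2 - 56*s - 18)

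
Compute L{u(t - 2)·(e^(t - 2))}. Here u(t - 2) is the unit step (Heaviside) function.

By the second shifting theorem, L{u(t - c)·g(t - c)} = e^(-cs)·G(s) with c = 2 and G(s) = L{g(t)}.
L{e^(t)} = 1/(s - 1).

exp(-2*s)/(s - 1)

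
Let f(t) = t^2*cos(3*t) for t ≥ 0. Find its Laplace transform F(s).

L{cos(3t)} = s/(s^2 + 9).
Then apply L{t^2·g(t)} = (-1)^2 d^2/ds^2[G(s)] with G(s) = s/(s^2 + 9):
differentiating 2 times and applying the sign gives 2*s*(s^2 - 27)/(s^2 + 9)^3.

F(s) = 2*s*(s^2 - 27)/(s^2 + 9)^3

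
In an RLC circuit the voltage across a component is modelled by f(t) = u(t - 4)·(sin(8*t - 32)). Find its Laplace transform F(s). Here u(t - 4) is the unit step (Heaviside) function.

By the second shifting theorem, L{u(t - c)·g(t - c)} = e^(-cs)·G(s) with c = 4 and G(s) = L{g(t)}.
L{sin(8t)} = 8/(s^2 + 64).

F(s) = 8*exp(-4*s)/(s^2 + 64)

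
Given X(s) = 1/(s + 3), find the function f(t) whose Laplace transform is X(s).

f(t) = exp(-3*t)

Since L{e^(-3t)} = 1/(s + 3), the inverse is e^(-3*t).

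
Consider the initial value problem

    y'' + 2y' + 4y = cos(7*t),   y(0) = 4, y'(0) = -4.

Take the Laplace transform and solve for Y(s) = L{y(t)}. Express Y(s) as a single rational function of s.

Y(s) = (4*s^3 + 4*s^2 + 197*s + 196)/(s^4 + 2*s^3 + 53*s^2 + 98*s + 196)

Transform both sides with L{·}.
The derivative rules (L{y''} = s^2 Y - s·y(0) - y'(0) and L{y'} = sY - y(0), with y(0) = 4, y'(0) = -4) turn the left side into (s^2 + 2*s + 4)Y - (4*s + 4).
The right side is L{cos(7*t)} = s/(s^2 + 49).
So (s^2 + 2*s + 4)Y = s/(s^2 + 49) + (4*s + 4).
Solve for Y(s) and write it as one ratio of polynomials.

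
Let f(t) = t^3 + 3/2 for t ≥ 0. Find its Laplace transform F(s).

By linearity of the Laplace transform, transform each term separately.
L{t^3} = 3!/s^4 = 6/s^4; L{3/2} = (3/2)/s.

F(s) = 3/(2*s) + 6/s^4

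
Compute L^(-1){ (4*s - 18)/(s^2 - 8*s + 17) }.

-2*exp(4*t)*sin(t) + 4*exp(4*t)*cos(t)

Complete the square in the denominator: s^2 - 8*s + 17 = (s - 4)^2 + 1^2.
Split the numerator to match: 4*s - 18 = 4·(s - 4) - 2·1.
Invert each term: 4·(s - 4)/((s - 4)^2 + 1) ↔ 4e^(4t)cos(t); -2·1/((s - 4)^2 + 1) ↔ -2e^(4t)sin(t).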